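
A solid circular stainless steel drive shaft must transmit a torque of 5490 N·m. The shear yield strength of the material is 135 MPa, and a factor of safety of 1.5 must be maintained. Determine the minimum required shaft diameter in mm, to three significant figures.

d = 67.7 mm

Allowable shear stress τ_allow = 135/1.5 = 90.00 MPa.
For a solid shaft τ = 16T/(πd³), so d³ = 16T/(π τ_allow) = 16×5490000/(π×90.00) = 310700 mm³.
d = (310700)^(1/3) = 67.73 mm.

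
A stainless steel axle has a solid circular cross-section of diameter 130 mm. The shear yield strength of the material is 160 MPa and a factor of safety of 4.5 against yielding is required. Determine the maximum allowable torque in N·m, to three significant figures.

τ_allow = 160/4.5 = 35.56 MPa.
For a solid shaft T_allow = τ_allow·πd³/16; πd³/16 = π×130³/16 = 431400 mm³.
T_allow = 35.56×431400 = 1.534×10^7 N·mm = 15340 N·m.

T_allow = 15300 N·m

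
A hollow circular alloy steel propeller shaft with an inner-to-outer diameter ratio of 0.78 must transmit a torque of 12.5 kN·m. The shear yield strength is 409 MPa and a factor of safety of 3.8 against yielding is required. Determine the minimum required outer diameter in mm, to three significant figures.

d_o = 97.9 mm

τ_allow = 409/3.8 = 107.6 MPa.
For a hollow shaft τ = 16T/[πd_o³(1−k⁴)] with k = 0.78, so 1−k⁴ = 0.6298.
d_o³ = 16T/[π τ_allow (1−k⁴)] = 16×1.2500×10^7/(π×107.6×0.6298) = 939100 mm³.
d_o = 97.93 mm.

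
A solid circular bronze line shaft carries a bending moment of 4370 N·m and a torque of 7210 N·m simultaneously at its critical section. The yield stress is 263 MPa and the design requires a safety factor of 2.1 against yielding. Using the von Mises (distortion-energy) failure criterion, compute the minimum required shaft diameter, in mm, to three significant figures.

σ_allow = σ_y/n = 263/2.1 = 125.2 MPa.
For a solid shaft σ_b = 32M/(πd³) and τ = 16T/(πd³), so the von Mises stress is σ' = (16/πd³)·√(4M²+3T²).
√(4M²+3T²) = √(4×(4.370×10^6)² + 3×(7.210×10^6)²) = 1.524×10^7 N·mm.
d³ = 16×1.524×10^7/(π×125.2) = 619900 mm³.
d = 85.26 mm.

d = 85.3 mm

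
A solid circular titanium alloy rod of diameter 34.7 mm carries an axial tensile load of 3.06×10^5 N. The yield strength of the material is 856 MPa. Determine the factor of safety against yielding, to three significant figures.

n = 2.65

A = πd²/4 = 945.7 mm².
σ = F/A = 306000/945.7 = 323.6 MPa.
n = 856/323.6 = 2.645.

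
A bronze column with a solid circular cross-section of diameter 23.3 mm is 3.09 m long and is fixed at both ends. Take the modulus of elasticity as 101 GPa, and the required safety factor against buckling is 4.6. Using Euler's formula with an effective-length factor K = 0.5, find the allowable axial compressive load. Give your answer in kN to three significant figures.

I = πd⁴/64 = π×23.3⁴/64 = 14470 mm⁴.
Effective length L_e = KL = 0.5×3.09 m = 1545 mm.
Euler critical load P_cr = π²EI/L_e² = π²×101000×14470/1545² = 6042 N.
P_allow = P_cr/n = 6042/4.6 = 1313 N.

P_allow = 1.31 kN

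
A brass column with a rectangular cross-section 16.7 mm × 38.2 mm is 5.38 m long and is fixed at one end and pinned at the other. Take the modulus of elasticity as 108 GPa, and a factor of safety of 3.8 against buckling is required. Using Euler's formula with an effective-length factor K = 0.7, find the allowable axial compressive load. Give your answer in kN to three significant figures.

P_allow = 0.293 kN

Buckling occurs about the weak axis: I_min = h·b³/12 = 38.2×16.7³/12 = 14830 mm⁴ (b = 16.7 mm is the smaller dimension).
Effective length L_e = KL = 0.7×5.38 m = 3766 mm.
Euler critical load P_cr = π²EI/L_e² = π²×108000×14830/3766² = 1114 N.
P_allow = P_cr/n = 1114/3.8 = 293.2 N.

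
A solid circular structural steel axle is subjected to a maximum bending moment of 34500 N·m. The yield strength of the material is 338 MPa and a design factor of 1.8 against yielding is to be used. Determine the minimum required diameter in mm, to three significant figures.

d = 123 mm

σ_allow = 338/1.8 = 187.8 MPa.
For a solid circular section σ = 32M/(πd³), so d³ = 32M/(π σ_allow) = 32×3.4500×10^7/(π×187.8) = 1.871×10^6 mm³.
d = 123.2 mm.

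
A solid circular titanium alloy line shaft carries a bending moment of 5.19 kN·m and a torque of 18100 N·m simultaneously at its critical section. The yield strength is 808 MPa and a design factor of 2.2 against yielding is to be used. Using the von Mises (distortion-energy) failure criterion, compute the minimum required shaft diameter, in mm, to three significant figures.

σ_allow = σ_y/n = 808/2.2 = 367.3 MPa.
For a solid shaft σ_b = 32M/(πd³) and τ = 16T/(πd³), so the von Mises stress is σ' = (16/πd³)·√(4M²+3T²).
√(4M²+3T²) = √(4×(5.190×10^6)² + 3×(1.810×10^7)²) = 3.302×10^7 N·mm.
d³ = 16×3.302×10^7/(π×367.3) = 457900 mm³.
d = 77.08 mm.

d = 77.1 mm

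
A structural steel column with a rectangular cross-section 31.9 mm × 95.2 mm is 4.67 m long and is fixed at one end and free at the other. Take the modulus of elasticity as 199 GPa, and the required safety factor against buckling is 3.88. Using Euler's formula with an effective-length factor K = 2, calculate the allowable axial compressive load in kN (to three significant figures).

Buckling occurs about the weak axis: I_min = h·b³/12 = 95.2×31.9³/12 = 257500 mm⁴ (b = 31.9 mm is the smaller dimension).
Effective length L_e = KL = 2×4.67 m = 9340 mm.
Euler critical load P_cr = π²EI/L_e² = π²×199000×257500/9340² = 5798 N.
P_allow = P_cr/n = 5798/3.88 = 1494 N.

P_allow = 1.49 kN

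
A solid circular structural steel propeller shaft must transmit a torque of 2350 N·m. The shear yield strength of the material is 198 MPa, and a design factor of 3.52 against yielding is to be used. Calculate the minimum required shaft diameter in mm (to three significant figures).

Allowable shear stress τ_allow = 198/3.52 = 56.25 MPa.
For a solid shaft τ = 16T/(πd³), so d³ = 16T/(π τ_allow) = 16×2350000/(π×56.25) = 212800 mm³.
d = (212800)^(1/3) = 59.70 mm.

d = 59.7 mm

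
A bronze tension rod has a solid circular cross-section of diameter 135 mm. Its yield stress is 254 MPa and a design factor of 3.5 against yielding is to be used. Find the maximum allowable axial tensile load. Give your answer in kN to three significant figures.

F_allow = 1040 kN

σ_allow = 254/3.5 = 72.57 MPa.
A = πd²/4 = π×135²/4 = 14310 mm².
F_allow = σ_allow × A = 72.57×14310 = 1.039×10^6 N.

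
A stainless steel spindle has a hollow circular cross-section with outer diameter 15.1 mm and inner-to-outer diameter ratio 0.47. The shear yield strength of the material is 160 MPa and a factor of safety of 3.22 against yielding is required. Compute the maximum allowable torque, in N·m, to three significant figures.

τ_allow = 160/3.22 = 49.69 MPa.
For a hollow shaft T_allow = τ_allow·πd_o³(1−k⁴)/16 with 1−k⁴ = 0.9512, so πd_o³(1−k⁴)/16 = 643.0 mm³.
T_allow = 49.69×643.0 = 31950 N·mm = 31.95 N·m.

T_allow = 32.0 N·m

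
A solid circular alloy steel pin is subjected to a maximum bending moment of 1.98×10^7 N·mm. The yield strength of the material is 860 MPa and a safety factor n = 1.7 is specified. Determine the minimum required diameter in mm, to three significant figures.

σ_allow = 860/1.7 = 505.9 MPa.
For a solid circular section σ = 32M/(πd³), so d³ = 32M/(π σ_allow) = 32×1.9800×10^7/(π×505.9) = 398700 mm³.
d = 73.60 mm.

d = 73.6 mm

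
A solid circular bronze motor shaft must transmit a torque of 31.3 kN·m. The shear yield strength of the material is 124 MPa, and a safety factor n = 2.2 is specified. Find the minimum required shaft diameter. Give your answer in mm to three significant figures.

Allowable shear stress τ_allow = 124/2.2 = 56.36 MPa.
For a solid shaft τ = 16T/(πd³), so d³ = 16T/(π τ_allow) = 16×3.1300×10^7/(π×56.36) = 2.828×10^6 mm³.
d = (2.828×10^6)^(1/3) = 141.4 mm.

d = 141 mm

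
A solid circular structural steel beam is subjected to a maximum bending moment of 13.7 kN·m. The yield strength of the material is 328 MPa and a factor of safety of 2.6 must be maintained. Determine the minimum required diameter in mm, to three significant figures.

d = 103 mm

σ_allow = 328/2.6 = 126.2 MPa.
For a solid circular section σ = 32M/(πd³), so d³ = 32M/(π σ_allow) = 32×1.3700×10^7/(π×126.2) = 1.106×10^6 mm³.
d = 103.4 mm.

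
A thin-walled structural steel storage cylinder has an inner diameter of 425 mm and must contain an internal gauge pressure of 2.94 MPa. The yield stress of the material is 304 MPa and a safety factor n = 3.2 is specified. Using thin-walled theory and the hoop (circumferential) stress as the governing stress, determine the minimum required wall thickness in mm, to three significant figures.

σ_allow = 304/3.2 = 95.00 MPa.
Hoop stress σ_h = pD/(2t), so t = pD/(2σ_allow) = 2.94×425/(2×95.00) = 6.576 mm.

t = 6.58 mm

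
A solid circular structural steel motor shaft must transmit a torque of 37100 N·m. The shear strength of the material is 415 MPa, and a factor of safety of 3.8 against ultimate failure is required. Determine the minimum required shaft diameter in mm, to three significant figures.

Allowable shear stress τ_allow = 415/3.8 = 109.2 MPa.
For a solid shaft τ = 16T/(πd³), so d³ = 16T/(π τ_allow) = 16×3.7100×10^7/(π×109.2) = 1.730×10^6 mm³.
d = (1.730×10^6)^(1/3) = 120.0 mm.

d = 120 mm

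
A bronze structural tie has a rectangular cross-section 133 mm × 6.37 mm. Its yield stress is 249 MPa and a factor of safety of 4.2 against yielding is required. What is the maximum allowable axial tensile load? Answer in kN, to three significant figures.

F_allow = 50.2 kN

σ_allow = 249/4.2 = 59.29 MPa.
A = 133×6.37 = 847.2 mm².
F_allow = σ_allow × A = 59.29×847.2 = 50230 N.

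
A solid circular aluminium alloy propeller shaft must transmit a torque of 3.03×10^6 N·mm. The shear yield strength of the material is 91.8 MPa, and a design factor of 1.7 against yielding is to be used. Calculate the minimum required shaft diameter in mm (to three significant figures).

Allowable shear stress τ_allow = 91.8/1.7 = 54.00 MPa.
For a solid shaft τ = 16T/(πd³), so d³ = 16T/(π τ_allow) = 16×3030000/(π×54.00) = 285800 mm³.
d = (285800)^(1/3) = 65.87 mm.

d = 65.9 mm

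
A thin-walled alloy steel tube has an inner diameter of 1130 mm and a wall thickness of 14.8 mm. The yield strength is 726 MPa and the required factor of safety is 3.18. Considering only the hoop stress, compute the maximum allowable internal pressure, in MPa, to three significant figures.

σ_allow = 726/3.18 = 228.3 MPa.
σ_h = pD/(2t) → p_allow = 2σ_allow t/D = 2×228.3×14.8/1130 = 5.980 MPa.

p_allow = 5.98 MPa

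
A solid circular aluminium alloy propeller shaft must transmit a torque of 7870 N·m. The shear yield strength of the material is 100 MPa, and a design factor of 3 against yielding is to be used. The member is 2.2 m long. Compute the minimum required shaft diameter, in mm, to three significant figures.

d = 106 mm

Allowable shear stress τ_allow = 100/3 = 33.33 MPa.
For a solid shaft τ = 16T/(πd³), so d³ = 16T/(π τ_allow) = 16×7870000/(π×33.33) = 1.202×10^6 mm³.
d = (1.202×10^6)^(1/3) = 106.3 mm.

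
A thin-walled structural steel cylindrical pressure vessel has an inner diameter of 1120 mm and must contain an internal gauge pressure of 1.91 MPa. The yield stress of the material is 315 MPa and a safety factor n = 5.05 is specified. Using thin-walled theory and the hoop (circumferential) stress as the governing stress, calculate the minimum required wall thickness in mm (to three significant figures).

t = 17.1 mm

σ_allow = 315/5.05 = 62.38 MPa.
Hoop stress σ_h = pD/(2t), so t = pD/(2σ_allow) = 1.91×1120/(2×62.38) = 17.15 mm.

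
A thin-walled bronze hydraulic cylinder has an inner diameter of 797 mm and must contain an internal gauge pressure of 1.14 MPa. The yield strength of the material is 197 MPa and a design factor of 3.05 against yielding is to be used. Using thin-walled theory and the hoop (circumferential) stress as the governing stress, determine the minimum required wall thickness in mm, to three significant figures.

σ_allow = 197/3.05 = 64.59 MPa.
Hoop stress σ_h = pD/(2t), so t = pD/(2σ_allow) = 1.14×797/(2×64.59) = 7.033 mm.

t = 7.03 mm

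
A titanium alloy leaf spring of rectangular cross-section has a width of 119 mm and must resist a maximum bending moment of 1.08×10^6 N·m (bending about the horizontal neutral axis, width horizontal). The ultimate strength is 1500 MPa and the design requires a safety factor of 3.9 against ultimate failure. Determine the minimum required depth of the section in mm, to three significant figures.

h = 376 mm

σ_allow = 1500/3.9 = 384.6 MPa.
For a rectangular section σ = 6M/(bh²), so h² = 6M/(b σ_allow) = 6×1.0800×10^9/(119×384.6) = 141600 mm².
h = 376.3 mm.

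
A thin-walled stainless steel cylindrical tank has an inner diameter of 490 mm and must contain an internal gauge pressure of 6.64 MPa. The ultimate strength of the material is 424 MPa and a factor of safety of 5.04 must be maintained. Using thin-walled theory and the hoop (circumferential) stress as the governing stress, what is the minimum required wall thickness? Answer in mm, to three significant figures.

σ_allow = 424/5.04 = 84.13 MPa.
Hoop stress σ_h = pD/(2t), so t = pD/(2σ_allow) = 6.64×490/(2×84.13) = 19.34 mm.

t = 19.3 mm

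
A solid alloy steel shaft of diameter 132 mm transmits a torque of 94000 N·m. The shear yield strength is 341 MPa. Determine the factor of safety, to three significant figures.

n = 1.64

τ = 16T/(πd³) = 16×9.4000×10^7/(π×132³) = 208.1 MPa.
n = τ_limit/τ = 341/208.1 = 1.638.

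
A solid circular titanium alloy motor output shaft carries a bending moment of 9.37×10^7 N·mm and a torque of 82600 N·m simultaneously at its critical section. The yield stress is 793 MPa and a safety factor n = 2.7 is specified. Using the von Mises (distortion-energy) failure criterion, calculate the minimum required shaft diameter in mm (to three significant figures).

d = 160 mm

σ_allow = σ_y/n = 793/2.7 = 293.7 MPa.
For a solid shaft σ_b = 32M/(πd³) and τ = 16T/(πd³), so the von Mises stress is σ' = (16/πd³)·√(4M²+3T²).
√(4M²+3T²) = √(4×(9.370×10^7)² + 3×(8.260×10^7)²) = 2.358×10^8 N·mm.
d³ = 16×2.358×10^8/(π×293.7) = 4.088×10^6 mm³.
d = 159.9 mm.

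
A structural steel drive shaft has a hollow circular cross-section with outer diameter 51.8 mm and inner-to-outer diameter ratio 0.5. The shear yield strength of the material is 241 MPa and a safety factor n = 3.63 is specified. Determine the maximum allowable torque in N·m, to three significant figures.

τ_allow = 241/3.63 = 66.39 MPa.
For a hollow shaft T_allow = τ_allow·πd_o³(1−k⁴)/16 with 1−k⁴ = 0.9375, so πd_o³(1−k⁴)/16 = 25590 mm³.
T_allow = 66.39×25590 = 1.699×10^6 N·mm = 1699 N·m.

T_allow = 1700 N·m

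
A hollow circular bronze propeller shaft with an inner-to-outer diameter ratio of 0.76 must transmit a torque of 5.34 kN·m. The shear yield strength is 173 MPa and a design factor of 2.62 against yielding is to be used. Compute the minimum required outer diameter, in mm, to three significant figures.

d_o = 85.2 mm

τ_allow = 173/2.62 = 66.03 MPa.
For a hollow shaft τ = 16T/[πd_o³(1−k⁴)] with k = 0.76, so 1−k⁴ = 0.6664.
d_o³ = 16T/[π τ_allow (1−k⁴)] = 16×5340000/(π×66.03×0.6664) = 618100 mm³.
d_o = 85.18 mm.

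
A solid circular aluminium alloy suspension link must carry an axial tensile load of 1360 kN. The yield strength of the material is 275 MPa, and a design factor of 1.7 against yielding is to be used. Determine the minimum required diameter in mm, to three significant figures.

Allowable stress σ_allow = 275/1.7 = 161.8 MPa.
Required area A = F/σ_allow = 1360000/161.8 = 8407 mm².
A = πd²/4 → d = √(4A/π) = 103.5 mm.

d = 103 mm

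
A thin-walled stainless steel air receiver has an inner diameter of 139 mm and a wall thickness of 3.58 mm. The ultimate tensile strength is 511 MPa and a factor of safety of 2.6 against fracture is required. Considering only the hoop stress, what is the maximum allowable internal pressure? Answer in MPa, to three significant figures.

p_allow = 10.1 MPa

σ_allow = 511/2.6 = 196.5 MPa.
σ_h = pD/(2t) → p_allow = 2σ_allow t/D = 2×196.5×3.58/139 = 10.12 MPa.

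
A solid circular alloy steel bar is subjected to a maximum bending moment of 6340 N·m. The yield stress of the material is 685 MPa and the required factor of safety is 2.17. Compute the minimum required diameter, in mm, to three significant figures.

σ_allow = 685/2.17 = 315.7 MPa.
For a solid circular section σ = 32M/(πd³), so d³ = 32M/(π σ_allow) = 32×6340000/(π×315.7) = 204600 mm³.
d = 58.92 mm.

d = 58.9 mm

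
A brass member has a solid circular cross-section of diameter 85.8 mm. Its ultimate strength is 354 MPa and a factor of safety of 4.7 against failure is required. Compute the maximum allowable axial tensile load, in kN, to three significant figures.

F_allow = 435 kN

σ_allow = 354/4.7 = 75.32 MPa.
A = πd²/4 = π×85.8²/4 = 5782 mm².
F_allow = σ_allow × A = 75.32×5782 = 435500 N.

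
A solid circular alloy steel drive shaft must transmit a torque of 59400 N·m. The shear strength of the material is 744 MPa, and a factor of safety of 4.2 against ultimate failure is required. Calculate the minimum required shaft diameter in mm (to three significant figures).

Allowable shear stress τ_allow = 744/4.2 = 177.1 MPa.
For a solid shaft τ = 16T/(πd³), so d³ = 16T/(π τ_allow) = 16×5.9400×10^7/(π×177.1) = 1.708×10^6 mm³.
d = (1.708×10^6)^(1/3) = 119.5 mm.

d = 120 mm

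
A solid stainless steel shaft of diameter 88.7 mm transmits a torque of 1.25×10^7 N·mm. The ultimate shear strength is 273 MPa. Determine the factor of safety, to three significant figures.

n = 2.99

τ = 16T/(πd³) = 16×1.2500×10^7/(π×88.7³) = 91.22 MPa.
n = τ_limit/τ = 273/91.22 = 2.993.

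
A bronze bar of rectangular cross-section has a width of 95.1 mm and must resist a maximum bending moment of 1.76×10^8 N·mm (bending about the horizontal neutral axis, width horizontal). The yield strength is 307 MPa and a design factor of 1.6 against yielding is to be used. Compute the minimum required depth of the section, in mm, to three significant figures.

h = 241 mm

σ_allow = 307/1.6 = 191.9 MPa.
For a rectangular section σ = 6M/(bh²), so h² = 6M/(b σ_allow) = 6×1.7600×10^8/(95.1×191.9) = 57870 mm².
h = 240.6 mm.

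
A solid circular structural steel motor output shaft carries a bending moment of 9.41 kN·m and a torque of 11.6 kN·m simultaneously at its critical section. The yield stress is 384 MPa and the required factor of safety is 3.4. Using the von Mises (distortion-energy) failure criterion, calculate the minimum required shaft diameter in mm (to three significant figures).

d = 107 mm

σ_allow = σ_y/n = 384/3.4 = 112.9 MPa.
For a solid shaft σ_b = 32M/(πd³) and τ = 16T/(πd³), so the von Mises stress is σ' = (16/πd³)·√(4M²+3T²).
√(4M²+3T²) = √(4×(9.410×10^6)² + 3×(1.160×10^7)²) = 2.753×10^7 N·mm.
d³ = 16×2.753×10^7/(π×112.9) = 1.241×10^6 mm³.
d = 107.5 mm.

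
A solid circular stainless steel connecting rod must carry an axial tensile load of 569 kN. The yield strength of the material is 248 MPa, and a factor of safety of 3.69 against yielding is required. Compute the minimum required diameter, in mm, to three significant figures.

d = 104 mm

Allowable stress σ_allow = 248/3.69 = 67.21 MPa.
Required area A = F/σ_allow = 569000/67.21 = 8466 mm².
A = πd²/4 → d = √(4A/π) = 103.8 mm.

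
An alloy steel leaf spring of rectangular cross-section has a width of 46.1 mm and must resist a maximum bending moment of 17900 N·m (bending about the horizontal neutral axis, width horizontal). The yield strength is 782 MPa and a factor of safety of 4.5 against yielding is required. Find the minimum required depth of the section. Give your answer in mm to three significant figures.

h = 116 mm

σ_allow = 782/4.5 = 173.8 MPa.
For a rectangular section σ = 6M/(bh²), so h² = 6M/(b σ_allow) = 6×1.7900×10^7/(46.1×173.8) = 13410 mm².
h = 115.8 mm.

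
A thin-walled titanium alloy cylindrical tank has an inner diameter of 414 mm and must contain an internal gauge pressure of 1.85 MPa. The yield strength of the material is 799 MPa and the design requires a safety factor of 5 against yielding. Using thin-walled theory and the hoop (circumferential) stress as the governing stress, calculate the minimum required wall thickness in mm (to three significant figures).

σ_allow = 799/5 = 159.8 MPa.
Hoop stress σ_h = pD/(2t), so t = pD/(2σ_allow) = 1.85×414/(2×159.8) = 2.396 mm.

t = 2.40 mm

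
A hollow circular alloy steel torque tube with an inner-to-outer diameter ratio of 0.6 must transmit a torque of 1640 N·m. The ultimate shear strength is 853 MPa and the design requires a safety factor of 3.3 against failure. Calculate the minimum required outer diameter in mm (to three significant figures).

d_o = 33.4 mm

τ_allow = 853/3.3 = 258.5 MPa.
For a hollow shaft τ = 16T/[πd_o³(1−k⁴)] with k = 0.6, so 1−k⁴ = 0.8704.
d_o³ = 16T/[π τ_allow (1−k⁴)] = 16×1640000/(π×258.5×0.8704) = 37120 mm³.
d_o = 33.36 mm.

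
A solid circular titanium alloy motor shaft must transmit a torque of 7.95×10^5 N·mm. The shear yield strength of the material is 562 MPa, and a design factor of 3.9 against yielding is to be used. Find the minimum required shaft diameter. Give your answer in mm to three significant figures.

d = 30.4 mm

Allowable shear stress τ_allow = 562/3.9 = 144.1 MPa.
For a solid shaft τ = 16T/(πd³), so d³ = 16T/(π τ_allow) = 16×795000/(π×144.1) = 28100 mm³.
d = (28100)^(1/3) = 30.40 mm.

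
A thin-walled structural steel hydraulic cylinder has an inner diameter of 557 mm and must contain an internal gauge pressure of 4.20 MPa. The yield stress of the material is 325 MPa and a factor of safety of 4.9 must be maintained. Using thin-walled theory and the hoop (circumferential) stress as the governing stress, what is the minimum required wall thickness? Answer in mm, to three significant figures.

t = 17.6 mm

σ_allow = 325/4.9 = 66.33 MPa.
Hoop stress σ_h = pD/(2t), so t = pD/(2σ_allow) = 4.20×557/(2×66.33) = 17.64 mm.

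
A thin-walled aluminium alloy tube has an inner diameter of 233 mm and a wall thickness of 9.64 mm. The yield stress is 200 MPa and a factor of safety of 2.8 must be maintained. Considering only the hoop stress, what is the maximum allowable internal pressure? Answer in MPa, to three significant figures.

p_allow = 5.91 MPa

σ_allow = 200/2.8 = 71.43 MPa.
σ_h = pD/(2t) → p_allow = 2σ_allow t/D = 2×71.43×9.64/233 = 5.910 MPa.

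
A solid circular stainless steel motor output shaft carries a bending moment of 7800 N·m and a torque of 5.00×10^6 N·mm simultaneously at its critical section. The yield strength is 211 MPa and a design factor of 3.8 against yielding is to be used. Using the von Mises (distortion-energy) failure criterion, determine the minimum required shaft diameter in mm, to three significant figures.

σ_allow = σ_y/n = 211/3.8 = 55.53 MPa.
For a solid shaft σ_b = 32M/(πd³) and τ = 16T/(πd³), so the von Mises stress is σ' = (16/πd³)·√(4M²+3T²).
√(4M²+3T²) = √(4×(7.800×10^6)² + 3×(5.000×10^6)²) = 1.784×10^7 N·mm.
d³ = 16×1.784×10^7/(π×55.53) = 1.637×10^6 mm³.
d = 117.8 mm.

d = 118 mm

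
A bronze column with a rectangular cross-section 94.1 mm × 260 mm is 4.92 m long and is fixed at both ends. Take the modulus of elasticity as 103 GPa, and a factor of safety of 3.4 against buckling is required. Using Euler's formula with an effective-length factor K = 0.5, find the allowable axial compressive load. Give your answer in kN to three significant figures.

Buckling occurs about the weak axis: I_min = h·b³/12 = 260×94.1³/12 = 1.805×10^7 mm⁴ (b = 94.1 mm is the smaller dimension).
Effective length L_e = KL = 0.5×4.92 m = 2460 mm.
Euler critical load P_cr = π²EI/L_e² = π²×103000×1.805×10^7/2460² = 3.033×10^6 N.
P_allow = P_cr/n = 3.033×10^6/3.4 = 892000 N.

P_allow = 892 kN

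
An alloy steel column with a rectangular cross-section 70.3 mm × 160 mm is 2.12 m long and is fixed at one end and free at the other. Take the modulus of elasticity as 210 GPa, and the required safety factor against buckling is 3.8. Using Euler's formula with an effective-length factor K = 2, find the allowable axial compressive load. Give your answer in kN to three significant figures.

P_allow = 141 kN

Buckling occurs about the weak axis: I_min = h·b³/12 = 160×70.3³/12 = 4.632×10^6 mm⁴ (b = 70.3 mm is the smaller dimension).
Effective length L_e = KL = 2×2.12 m = 4240 mm.
Euler critical load P_cr = π²EI/L_e² = π²×210000×4.632×10^6/4240² = 534100 N.
P_allow = P_cr/n = 534100/3.8 = 140500 N.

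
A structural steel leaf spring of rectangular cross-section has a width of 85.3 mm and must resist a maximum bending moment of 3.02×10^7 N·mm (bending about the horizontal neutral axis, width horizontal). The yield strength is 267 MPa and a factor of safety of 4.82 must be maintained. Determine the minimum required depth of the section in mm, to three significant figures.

σ_allow = 267/4.82 = 55.39 MPa.
For a rectangular section σ = 6M/(bh²), so h² = 6M/(b σ_allow) = 6×3.0200×10^7/(85.3×55.39) = 38350 mm².
h = 195.8 mm.

h = 196 mm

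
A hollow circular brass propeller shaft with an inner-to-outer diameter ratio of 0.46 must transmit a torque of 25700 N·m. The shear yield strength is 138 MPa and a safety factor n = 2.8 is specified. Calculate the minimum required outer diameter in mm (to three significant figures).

d_o = 141 mm

τ_allow = 138/2.8 = 49.29 MPa.
For a hollow shaft τ = 16T/[πd_o³(1−k⁴)] with k = 0.46, so 1−k⁴ = 0.9552.
d_o³ = 16T/[π τ_allow (1−k⁴)] = 16×2.5700×10^7/(π×49.29×0.9552) = 2.780×10^6 mm³.
d_o = 140.6 mm.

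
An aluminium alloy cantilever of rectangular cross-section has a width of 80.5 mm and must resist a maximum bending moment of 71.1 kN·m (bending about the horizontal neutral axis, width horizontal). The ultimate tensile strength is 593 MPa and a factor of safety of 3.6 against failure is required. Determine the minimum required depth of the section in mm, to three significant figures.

h = 179 mm

σ_allow = 593/3.6 = 164.7 MPa.
For a rectangular section σ = 6M/(bh²), so h² = 6M/(b σ_allow) = 6×7.1100×10^7/(80.5×164.7) = 32170 mm².
h = 179.4 mm.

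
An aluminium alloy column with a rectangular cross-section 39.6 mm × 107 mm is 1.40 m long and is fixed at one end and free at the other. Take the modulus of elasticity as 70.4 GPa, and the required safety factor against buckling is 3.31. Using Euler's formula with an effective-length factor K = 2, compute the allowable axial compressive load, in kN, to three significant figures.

Buckling occurs about the weak axis: I_min = h·b³/12 = 107×39.6³/12 = 553700 mm⁴ (b = 39.6 mm is the smaller dimension).
Effective length L_e = KL = 2×1.40 m = 2800 mm.
Euler critical load P_cr = π²EI/L_e² = π²×70400×553700/2800² = 49070 N.
P_allow = P_cr/n = 49070/3.31 = 14830 N.

P_allow = 14.8 kN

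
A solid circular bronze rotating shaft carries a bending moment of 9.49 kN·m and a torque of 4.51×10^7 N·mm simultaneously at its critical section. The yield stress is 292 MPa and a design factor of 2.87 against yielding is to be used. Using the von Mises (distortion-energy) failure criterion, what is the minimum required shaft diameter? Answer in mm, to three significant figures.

d = 159 mm

σ_allow = σ_y/n = 292/2.87 = 101.7 MPa.
For a solid shaft σ_b = 32M/(πd³) and τ = 16T/(πd³), so the von Mises stress is σ' = (16/πd³)·√(4M²+3T²).
√(4M²+3T²) = √(4×(9.490×10^6)² + 3×(4.510×10^7)²) = 8.039×10^7 N·mm.
d³ = 16×8.039×10^7/(π×101.7) = 4.024×10^6 mm³.
d = 159.1 mm.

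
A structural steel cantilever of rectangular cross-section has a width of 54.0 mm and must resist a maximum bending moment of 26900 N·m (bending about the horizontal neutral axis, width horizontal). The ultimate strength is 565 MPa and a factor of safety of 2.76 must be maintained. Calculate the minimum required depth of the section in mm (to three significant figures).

h = 121 mm

σ_allow = 565/2.76 = 204.7 MPa.
For a rectangular section σ = 6M/(bh²), so h² = 6M/(b σ_allow) = 6×2.6900×10^7/(54.0×204.7) = 14600 mm².
h = 120.8 mm.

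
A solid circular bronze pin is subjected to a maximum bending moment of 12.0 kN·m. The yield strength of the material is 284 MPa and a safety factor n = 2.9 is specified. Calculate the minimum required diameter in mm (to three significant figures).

d = 108 mm

σ_allow = 284/2.9 = 97.93 MPa.
For a solid circular section σ = 32M/(πd³), so d³ = 32M/(π σ_allow) = 32×1.2000×10^7/(π×97.93) = 1.248×10^6 mm³.
d = 107.7 mm.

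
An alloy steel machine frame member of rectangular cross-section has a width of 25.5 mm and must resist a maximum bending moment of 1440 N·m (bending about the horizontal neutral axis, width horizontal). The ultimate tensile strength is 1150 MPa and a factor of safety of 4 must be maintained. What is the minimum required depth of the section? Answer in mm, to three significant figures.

h = 34.3 mm

σ_allow = 1150/4 = 287.5 MPa.
For a rectangular section σ = 6M/(bh²), so h² = 6M/(b σ_allow) = 6×1440000/(25.5×287.5) = 1179 mm².
h = 34.33 mm.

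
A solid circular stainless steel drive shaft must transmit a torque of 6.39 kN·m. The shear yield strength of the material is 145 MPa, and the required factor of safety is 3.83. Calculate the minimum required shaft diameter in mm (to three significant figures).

d = 95.1 mm

Allowable shear stress τ_allow = 145/3.83 = 37.86 MPa.
For a solid shaft τ = 16T/(πd³), so d³ = 16T/(π τ_allow) = 16×6390000/(π×37.86) = 859600 mm³.
d = (859600)^(1/3) = 95.08 mm.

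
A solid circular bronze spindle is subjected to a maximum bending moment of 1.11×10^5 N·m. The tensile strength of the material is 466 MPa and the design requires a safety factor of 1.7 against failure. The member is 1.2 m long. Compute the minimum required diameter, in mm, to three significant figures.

σ_allow = 466/1.7 = 274.1 MPa.
For a solid circular section σ = 32M/(πd³), so d³ = 32M/(π σ_allow) = 32×1.1100×10^8/(π×274.1) = 4.125×10^6 mm³.
d = 160.4 mm.

d = 160 mm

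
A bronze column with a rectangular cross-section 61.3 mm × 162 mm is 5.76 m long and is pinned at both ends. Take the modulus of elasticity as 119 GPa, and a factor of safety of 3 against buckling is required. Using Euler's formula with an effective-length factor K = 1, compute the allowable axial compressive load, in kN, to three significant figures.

P_allow = 36.7 kN

Buckling occurs about the weak axis: I_min = h·b³/12 = 162×61.3³/12 = 3.110×10^6 mm⁴ (b = 61.3 mm is the smaller dimension).
Effective length L_e = KL = 1×5.76 m = 5760 mm.
Euler critical load P_cr = π²EI/L_e² = π²×119000×3.110×10^6/5760² = 110100 N.
P_allow = P_cr/n = 110100/3 = 36690 N.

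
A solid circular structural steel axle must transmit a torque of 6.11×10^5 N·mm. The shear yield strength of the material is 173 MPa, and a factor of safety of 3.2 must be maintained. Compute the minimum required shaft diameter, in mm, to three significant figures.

d = 38.6 mm

Allowable shear stress τ_allow = 173/3.2 = 54.06 MPa.
For a solid shaft τ = 16T/(πd³), so d³ = 16T/(π τ_allow) = 16×611000/(π×54.06) = 57560 mm³.
d = (57560)^(1/3) = 38.61 mm.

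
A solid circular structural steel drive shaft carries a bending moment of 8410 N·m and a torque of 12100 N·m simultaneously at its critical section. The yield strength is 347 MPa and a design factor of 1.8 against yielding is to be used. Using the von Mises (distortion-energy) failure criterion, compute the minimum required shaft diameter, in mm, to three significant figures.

σ_allow = σ_y/n = 347/1.8 = 192.8 MPa.
For a solid shaft σ_b = 32M/(πd³) and τ = 16T/(πd³), so the von Mises stress is σ' = (16/πd³)·√(4M²+3T²).
√(4M²+3T²) = √(4×(8.410×10^6)² + 3×(1.210×10^7)²) = 2.687×10^7 N·mm.
d³ = 16×2.687×10^7/(π×192.8) = 709900 mm³.
d = 89.21 mm.

d = 89.2 mm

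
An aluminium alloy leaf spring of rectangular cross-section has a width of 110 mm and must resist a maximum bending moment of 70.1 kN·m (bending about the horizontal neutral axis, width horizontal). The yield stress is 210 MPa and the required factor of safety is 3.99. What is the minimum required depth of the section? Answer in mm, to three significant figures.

h = 270 mm

σ_allow = 210/3.99 = 52.63 MPa.
For a rectangular section σ = 6M/(bh²), so h² = 6M/(b σ_allow) = 6×7.0100×10^7/(110×52.63) = 72650 mm².
h = 269.5 mm.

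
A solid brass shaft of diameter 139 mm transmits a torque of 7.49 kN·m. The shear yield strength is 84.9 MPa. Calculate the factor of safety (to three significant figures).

τ = 16T/(πd³) = 16×7490000/(π×139³) = 14.20 MPa.
n = τ_limit/τ = 84.9/14.20 = 5.977.

n = 5.98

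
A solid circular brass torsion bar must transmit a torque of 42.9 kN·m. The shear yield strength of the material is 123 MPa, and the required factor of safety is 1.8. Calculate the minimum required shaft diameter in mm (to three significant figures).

d = 147 mm

Allowable shear stress τ_allow = 123/1.8 = 68.33 MPa.
For a solid shaft τ = 16T/(πd³), so d³ = 16T/(π τ_allow) = 16×4.2900×10^7/(π×68.33) = 3.197×10^6 mm³.
d = (3.197×10^6)^(1/3) = 147.3 mm.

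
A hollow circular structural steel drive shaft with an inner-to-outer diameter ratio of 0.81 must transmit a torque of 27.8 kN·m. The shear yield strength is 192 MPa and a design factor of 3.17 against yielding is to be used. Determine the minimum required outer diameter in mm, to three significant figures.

d_o = 160 mm

τ_allow = 192/3.17 = 60.57 MPa.
For a hollow shaft τ = 16T/[πd_o³(1−k⁴)] with k = 0.81, so 1−k⁴ = 0.5695.
d_o³ = 16T/[π τ_allow (1−k⁴)] = 16×2.7800×10^7/(π×60.57×0.5695) = 4.104×10^6 mm³.
d_o = 160.1 mm.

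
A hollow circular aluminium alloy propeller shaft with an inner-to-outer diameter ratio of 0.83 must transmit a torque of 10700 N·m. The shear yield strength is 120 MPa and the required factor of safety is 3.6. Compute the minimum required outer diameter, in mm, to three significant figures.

τ_allow = 120/3.6 = 33.33 MPa.
For a hollow shaft τ = 16T/[πd_o³(1−k⁴)] with k = 0.83, so 1−k⁴ = 0.5254.
d_o³ = 16T/[π τ_allow (1−k⁴)] = 16×1.0700×10^7/(π×33.33×0.5254) = 3.112×10^6 mm³.
d_o = 146.0 mm.

d_o = 146 mm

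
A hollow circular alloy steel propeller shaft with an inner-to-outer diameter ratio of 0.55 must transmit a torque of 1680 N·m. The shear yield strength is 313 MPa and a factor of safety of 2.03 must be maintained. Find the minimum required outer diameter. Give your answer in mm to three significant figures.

τ_allow = 313/2.03 = 154.2 MPa.
For a hollow shaft τ = 16T/[πd_o³(1−k⁴)] with k = 0.55, so 1−k⁴ = 0.9085.
d_o³ = 16T/[π τ_allow (1−k⁴)] = 16×1680000/(π×154.2×0.9085) = 61080 mm³.
d_o = 39.38 mm.

d_o = 39.4 mm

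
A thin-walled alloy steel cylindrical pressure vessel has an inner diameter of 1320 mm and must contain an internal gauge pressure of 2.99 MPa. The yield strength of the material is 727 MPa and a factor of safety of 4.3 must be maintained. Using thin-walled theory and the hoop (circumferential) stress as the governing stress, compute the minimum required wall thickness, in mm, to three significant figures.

σ_allow = 727/4.3 = 169.1 MPa.
Hoop stress σ_h = pD/(2t), so t = pD/(2σ_allow) = 2.99×1320/(2×169.1) = 11.67 mm.

t = 11.7 mm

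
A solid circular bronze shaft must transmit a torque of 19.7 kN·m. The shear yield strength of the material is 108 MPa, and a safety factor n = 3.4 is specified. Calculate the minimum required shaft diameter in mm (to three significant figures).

d = 147 mm

Allowable shear stress τ_allow = 108/3.4 = 31.76 MPa.
For a solid shaft τ = 16T/(πd³), so d³ = 16T/(π τ_allow) = 16×1.9700×10^7/(π×31.76) = 3.159×10^6 mm³.
d = (3.159×10^6)^(1/3) = 146.7 mm.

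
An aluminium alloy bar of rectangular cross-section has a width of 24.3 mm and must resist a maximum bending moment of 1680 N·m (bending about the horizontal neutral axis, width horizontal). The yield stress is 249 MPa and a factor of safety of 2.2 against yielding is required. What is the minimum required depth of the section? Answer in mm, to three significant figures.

σ_allow = 249/2.2 = 113.2 MPa.
For a rectangular section σ = 6M/(bh²), so h² = 6M/(b σ_allow) = 6×1680000/(24.3×113.2) = 3665 mm².
h = 60.54 mm.

h = 60.5 mm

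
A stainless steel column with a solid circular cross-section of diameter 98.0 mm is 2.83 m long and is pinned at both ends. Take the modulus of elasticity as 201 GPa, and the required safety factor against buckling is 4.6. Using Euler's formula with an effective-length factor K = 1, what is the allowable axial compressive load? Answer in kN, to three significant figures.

I = πd⁴/64 = π×98.0⁴/64 = 4.528×10^6 mm⁴.
Effective length L_e = KL = 1×2.83 m = 2830 mm.
Euler critical load P_cr = π²EI/L_e² = π²×201000×4.528×10^6/2830² = 1.121×10^6 N.
P_allow = P_cr/n = 1.121×10^6/4.6 = 243800 N.

P_allow = 244 kN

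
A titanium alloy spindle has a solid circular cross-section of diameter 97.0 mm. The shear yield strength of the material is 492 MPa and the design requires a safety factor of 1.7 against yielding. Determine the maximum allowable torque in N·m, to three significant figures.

T_allow = 51900 N·m

τ_allow = 492/1.7 = 289.4 MPa.
For a solid shaft T_allow = τ_allow·πd³/16; πd³/16 = π×97.0³/16 = 179200 mm³.
T_allow = 289.4×179200 = 5.186×10^7 N·mm = 51860 N·m.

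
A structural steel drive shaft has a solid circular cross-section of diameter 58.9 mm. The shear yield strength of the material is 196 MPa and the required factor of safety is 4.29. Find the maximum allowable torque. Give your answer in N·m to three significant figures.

τ_allow = 196/4.29 = 45.69 MPa.
For a solid shaft T_allow = τ_allow·πd³/16; πd³/16 = π×58.9³/16 = 40120 mm³.
T_allow = 45.69×40120 = 1.833×10^6 N·mm = 1833 N·m.

T_allow = 1830 N·m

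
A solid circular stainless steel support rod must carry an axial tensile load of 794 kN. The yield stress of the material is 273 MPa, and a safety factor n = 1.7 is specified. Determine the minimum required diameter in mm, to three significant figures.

d = 79.3 mm

Allowable stress σ_allow = 273/1.7 = 160.6 MPa.
Required area A = F/σ_allow = 794000/160.6 = 4944 mm².
A = πd²/4 → d = √(4A/π) = 79.34 mm.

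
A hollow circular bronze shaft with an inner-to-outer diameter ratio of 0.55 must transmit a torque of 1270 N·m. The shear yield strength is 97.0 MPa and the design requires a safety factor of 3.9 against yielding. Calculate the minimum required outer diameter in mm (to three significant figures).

τ_allow = 97.0/3.9 = 24.87 MPa.
For a hollow shaft τ = 16T/[πd_o³(1−k⁴)] with k = 0.55, so 1−k⁴ = 0.9085.
d_o³ = 16T/[π τ_allow (1−k⁴)] = 16×1270000/(π×24.87×0.9085) = 286200 mm³.
d_o = 65.90 mm.

d_o = 65.9 mm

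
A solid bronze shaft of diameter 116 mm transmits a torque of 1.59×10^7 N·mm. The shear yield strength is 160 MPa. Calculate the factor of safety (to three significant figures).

τ = 16T/(πd³) = 16×1.5900×10^7/(π×116³) = 51.88 MPa.
n = τ_limit/τ = 160/51.88 = 3.084.

n = 3.08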